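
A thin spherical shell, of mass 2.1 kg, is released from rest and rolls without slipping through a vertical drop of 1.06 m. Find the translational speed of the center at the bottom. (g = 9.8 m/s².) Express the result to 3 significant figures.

With I = (2/3)MR², the ratio k = I/(MR²) is 2/3.
Rolling without slipping gives ω = v/R, so the total kinetic energy is ½Mv² + ½Iω² = ½(1+k)Mv² = (5/6)Mv².
Setting Mgh = (5/6)Mv² gives v = √(2gh/(1+k)) = √(2·9.8·1.06/1.667) ≈ 3.53 m/s.

v ≈ 3.53 m/s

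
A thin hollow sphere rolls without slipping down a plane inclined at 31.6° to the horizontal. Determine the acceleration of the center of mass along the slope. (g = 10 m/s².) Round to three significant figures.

Here I = (2/3)MR², so the shape factor k = I/(MR²) = 2/3.
Along the incline Mg sinθ − f = Ma, and torque about the center fR = Iα = kMR²(a/R) gives f = kMa.
Eliminating f: Mg sinθ = (1+k)Ma, so a = g sinθ/(1+k) = 10 × sin31.6° / 1.667 ≈ 3.14 m/s².

a ≈ 3.14 m/s²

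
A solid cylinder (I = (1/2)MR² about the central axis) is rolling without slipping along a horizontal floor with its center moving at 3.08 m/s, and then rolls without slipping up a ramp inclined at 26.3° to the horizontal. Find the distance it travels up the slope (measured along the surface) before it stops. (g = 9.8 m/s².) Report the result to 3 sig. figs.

d ≈ 1.64 m

For this body I = (1/2)MR², i.e. k = I/(MR²) = 0.5.
The rolling condition ω = v/R makes the rotational term ½I(v/R)² = ½kMv², so KE_total = ½(1+k)Mv² = (3/4)Mv².
Setting this equal to Mgh gives the vertical rise h = (1+k)v₀²/(2g) = 1.5×3.08²/(2×9.8) = 0.726 m.
Along the incline, d = h/sinθ = 0.726/sin26.3° ≈ 1.64 m.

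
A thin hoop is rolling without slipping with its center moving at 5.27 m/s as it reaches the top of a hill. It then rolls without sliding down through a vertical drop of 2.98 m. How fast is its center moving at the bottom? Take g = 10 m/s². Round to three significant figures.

v ≈ 7.59 m/s

For this body I = MR², i.e. k = I/(MR²) = 1.
Since it rolls without slipping, ω = v/R and KE = ½Mv² + ½Iω² = ½(1+k)Mv² = Mv².
Conserving energy between top and bottom: Mv² = Mv₀² + Mgh, hence v² = v₀² + 2gh/(1+k).
v = √(5.27² + 2×10×2.98/2) = √57.57 ≈ 7.59 m/s.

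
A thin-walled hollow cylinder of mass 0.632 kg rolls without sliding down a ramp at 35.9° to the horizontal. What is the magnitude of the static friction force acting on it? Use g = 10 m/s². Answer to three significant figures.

For this body I = MR², i.e. k = I/(MR²) = 1.
Along the incline Mg sinθ − f = Ma, and torque about the center fR = Iα = kMR²(a/R) gives f = kMa.
Combining, a = g sinθ/(1+k) and f = kMa = kMg sinθ/(1+k).
f = 1 × 0.632 × 10 × sin35.9° / 2 ≈ 1.85 N.

f ≈ 1.85 N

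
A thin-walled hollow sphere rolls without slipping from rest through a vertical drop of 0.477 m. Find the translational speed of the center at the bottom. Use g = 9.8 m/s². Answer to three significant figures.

Here I = (2/3)MR², so the shape factor k = I/(MR²) = 2/3.
Pure rolling means v = ωR; then KE = ½Mv² + ½I(v/R)² = ½(1+k)Mv² = (5/6)Mv².
Setting Mgh = (5/6)Mv² gives v = √(2gh/(1+k)) = √(2·9.8·0.477/1.667) ≈ 2.37 m/s.

v ≈ 2.37 m/s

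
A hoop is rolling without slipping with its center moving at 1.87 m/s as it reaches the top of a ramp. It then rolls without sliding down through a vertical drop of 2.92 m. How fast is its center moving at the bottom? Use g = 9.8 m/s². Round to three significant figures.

v ≈ 5.67 m/s

Here I = MR², so the shape factor k = I/(MR²) = 1.
Rolling without slipping gives ω = v/R, so the total kinetic energy is ½Mv² + ½Iω² = ½(1+k)Mv² = Mv².
Conserving energy between top and bottom: Mv² = Mv₀² + Mgh, hence v² = v₀² + 2gh/(1+k).
v = √(1.87² + 2×9.8×2.92/2) = √32.11 ≈ 5.67 m/s.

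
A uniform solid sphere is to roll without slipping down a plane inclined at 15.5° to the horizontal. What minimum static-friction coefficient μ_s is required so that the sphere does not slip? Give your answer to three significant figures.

μ_min ≈ 0.0792

Here I = (2/5)MR², so the shape factor k = I/(MR²) = 0.4.
Translational: Mg sinθ − f = Ma. Rotational about the CM: fR = Iα = kMRa, so f = kMa.
These give a = g sinθ/(1+k) and the required friction f = kMg sinθ/(1+k).
The normal force is N = Mg cosθ, so μ_min = f/N = k tanθ/(1+k).
μ_min = 0.4 × tan15.5° / 1.4 ≈ 0.0792.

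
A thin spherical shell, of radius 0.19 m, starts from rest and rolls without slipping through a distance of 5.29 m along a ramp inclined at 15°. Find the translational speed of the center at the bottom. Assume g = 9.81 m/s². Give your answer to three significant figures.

v ≈ 4.01 m/s

Here I = (2/3)MR², so the shape factor k = I/(MR²) = 2/3.
Pure rolling means v = ωR; then KE = ½Mv² + ½I(v/R)² = ½(1+k)Mv² = (5/6)Mv².
The vertical drop is h = L sinθ = 5.29 × sin15° = 1.369 m.
Setting Mgh = (5/6)Mv² gives v = √(2gh/(1+k)) = √(2·9.81·1.369/1.667) ≈ 4.01 m/s.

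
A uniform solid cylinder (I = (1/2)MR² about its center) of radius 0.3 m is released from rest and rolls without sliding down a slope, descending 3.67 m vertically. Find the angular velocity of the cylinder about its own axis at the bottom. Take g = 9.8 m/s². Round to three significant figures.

ω ≈ 23.1 rad/s

Here I = (1/2)MR², so the shape factor k = I/(MR²) = 0.5.
Pure rolling means v = ωR; then KE = ½Mv² + ½I(v/R)² = ½(1+k)Mv² = (3/4)Mv².
Energy conservation Mgh = ½(1+k)Mv² gives v = √(2gh/(1+k)) = √(2 × 9.8 × 3.67 / 1.5) = 6.925 m/s.
The angular speed follows from ω = v/R = 6.925/0.3 ≈ 23.1 rad/s.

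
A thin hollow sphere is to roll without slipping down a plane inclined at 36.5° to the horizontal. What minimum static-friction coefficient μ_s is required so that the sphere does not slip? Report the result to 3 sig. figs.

μ_min ≈ 0.296

For this body I = (2/3)MR², i.e. k = I/(MR²) = 2/3.
Translational: Mg sinθ − f = Ma. Rotational about the CM: fR = Iα = kMRa, so f = kMa.
These give a = g sinθ/(1+k) and the required friction f = kMg sinθ/(1+k).
With N = Mg cosθ, the no-slip condition f ≤ μN gives μ_min = f/N = k tanθ/(1+k).
μ_min = (2/3) × tan36.5° / 1.667 ≈ 0.296.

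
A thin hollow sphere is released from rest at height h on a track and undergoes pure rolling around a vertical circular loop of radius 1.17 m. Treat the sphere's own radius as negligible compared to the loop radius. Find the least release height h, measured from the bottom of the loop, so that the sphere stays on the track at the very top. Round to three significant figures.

h_min ≈ 3.32 m

With I = (2/3)MR², the ratio k = I/(MR²) is 2/3.
At the top of the loop, the minimum-contact condition is Mg = Mv_top²/r, so v_top² = gr.
With ω = v/R, the kinetic energy at speed v is ½(1+k)Mv² = (5/6)Mv².
Energy conservation from release (height h) to the top (height 2r): Mgh = Mg(2r) + (5/6)M·gr.
Thus h_min = 2r + (1+k)r/2 = r(2 + 1.667/2) = 1.17 × 2.833 ≈ 3.32 m.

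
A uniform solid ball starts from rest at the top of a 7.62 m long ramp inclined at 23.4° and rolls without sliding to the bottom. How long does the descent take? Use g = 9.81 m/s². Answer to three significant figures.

t ≈ 2.34 s

The moment of inertia is (2/5)MR², giving k ≡ I/(MR²) = 0.4.
Translational: Mg sinθ − f = Ma. Rotational about the CM: fR = Iα = kMRa, so f = kMa.
Hence a = g sinθ/(1+k) = 9.81×sin23.4°/1.4 = 2.783 m/s².
Starting from rest, L = ½at², so t = √(2L/a) = √(2×7.62/2.783) ≈ 2.34 s.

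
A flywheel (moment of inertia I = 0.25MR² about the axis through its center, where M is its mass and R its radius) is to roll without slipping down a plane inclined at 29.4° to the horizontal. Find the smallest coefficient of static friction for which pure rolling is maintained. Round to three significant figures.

μ_min ≈ 0.113

With I = 0.25MR², the ratio k = I/(MR²) is 0.25.
Along the incline Mg sinθ − f = Ma, and torque about the center fR = Iα = kMR²(a/R) gives f = kMa.
These give a = g sinθ/(1+k) and the required friction f = kMg sinθ/(1+k).
The normal force is N = Mg cosθ, so μ_min = f/N = k tanθ/(1+k).
μ_min = 0.25 × tan29.4° / 1.25 ≈ 0.113.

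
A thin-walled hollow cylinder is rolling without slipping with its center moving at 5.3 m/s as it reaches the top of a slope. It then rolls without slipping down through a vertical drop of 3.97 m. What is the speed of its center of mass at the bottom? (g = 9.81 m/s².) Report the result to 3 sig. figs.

v ≈ 8.19 m/s

Here I = MR², so the shape factor k = I/(MR²) = 1.
Rolling without slipping gives ω = v/R, so the total kinetic energy is ½Mv² + ½Iω² = ½(1+k)Mv² = Mv².
Energy conservation: Mv₀² + Mgh = Mv², so v² = v₀² + 2gh/(1+k).
v = √(5.3² + 2×9.81×3.97/2) = √67.04 ≈ 8.19 m/s.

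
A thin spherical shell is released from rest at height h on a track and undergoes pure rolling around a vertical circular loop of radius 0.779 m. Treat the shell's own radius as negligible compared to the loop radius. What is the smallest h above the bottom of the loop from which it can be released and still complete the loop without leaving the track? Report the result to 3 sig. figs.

h_min ≈ 2.21 m

Here I = (2/3)MR², so the shape factor k = I/(MR²) = 2/3.
At the top, contact is just lost when gravity alone supplies the centripetal force: Mg = Mv_top²/r, i.e. v_top² = gr.
With ω = v/R, the kinetic energy at speed v is ½(1+k)Mv² = (5/6)Mv².
Energy conservation from release (height h) to the top (height 2r): Mgh = Mg(2r) + (5/6)M·gr.
Thus h_min = 2r + (1+k)r/2 = r(2 + 1.667/2) = 0.779 × 2.833 ≈ 2.21 m.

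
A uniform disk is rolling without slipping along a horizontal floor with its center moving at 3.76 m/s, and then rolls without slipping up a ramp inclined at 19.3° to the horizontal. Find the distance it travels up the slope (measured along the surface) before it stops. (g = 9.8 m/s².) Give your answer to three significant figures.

Here I = (1/2)MR², so the shape factor k = I/(MR²) = 0.5.
Rolling without slipping gives ω = v/R, so the total kinetic energy is ½Mv² + ½Iω² = ½(1+k)Mv² = (3/4)Mv².
Setting this equal to Mgh gives the vertical rise h = (1+k)v₀²/(2g) = 1.5×3.76²/(2×9.8) = 1.082 m.
The distance along the slope is d = h/sinθ = 1.082/sin19.3° ≈ 3.27 m.

d ≈ 3.27 m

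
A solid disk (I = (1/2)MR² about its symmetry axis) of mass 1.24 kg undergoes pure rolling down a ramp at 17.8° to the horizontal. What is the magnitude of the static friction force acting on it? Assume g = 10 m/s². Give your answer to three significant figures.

f ≈ 1.26 N

For this body I = (1/2)MR², i.e. k = I/(MR²) = 0.5.
Newton's second law down the slope: Mg sinθ − f = Ma. The torque equation fR = Iα (with α = a/R) gives f = kMa.
Combining, a = g sinθ/(1+k) and f = kMa = kMg sinθ/(1+k).
f = 0.5 × 1.24 × 10 × sin17.8° / 1.5 ≈ 1.26 N.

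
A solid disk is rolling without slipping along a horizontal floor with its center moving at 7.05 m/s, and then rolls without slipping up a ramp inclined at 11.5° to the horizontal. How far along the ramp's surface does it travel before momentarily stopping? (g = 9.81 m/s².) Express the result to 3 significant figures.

For this body I = (1/2)MR², i.e. k = I/(MR²) = 0.5.
Pure rolling means v = ωR; then KE = ½Mv² + ½I(v/R)² = ½(1+k)Mv² = (3/4)Mv².
Setting this equal to Mgh gives the vertical rise h = (1+k)v₀²/(2g) = 1.5×7.05²/(2×9.81) = 3.8 m.
Along the incline, d = h/sinθ = 3.8/sin11.5° ≈ 19.1 m.

d ≈ 19.1 m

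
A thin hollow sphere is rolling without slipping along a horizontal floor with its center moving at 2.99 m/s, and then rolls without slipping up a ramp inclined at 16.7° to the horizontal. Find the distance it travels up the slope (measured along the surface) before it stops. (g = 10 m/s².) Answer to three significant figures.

With I = (2/3)MR², the ratio k = I/(MR²) is 2/3.
Pure rolling means v = ωR; then KE = ½Mv² + ½I(v/R)² = ½(1+k)Mv² = (5/6)Mv².
Setting this equal to Mgh gives the vertical rise h = (1+k)v₀²/(2g) = 1.667×2.99²/(2×10) = 0.745 m.
Along the incline, d = h/sinθ = 0.745/sin16.7° ≈ 2.59 m.

d ≈ 2.59 m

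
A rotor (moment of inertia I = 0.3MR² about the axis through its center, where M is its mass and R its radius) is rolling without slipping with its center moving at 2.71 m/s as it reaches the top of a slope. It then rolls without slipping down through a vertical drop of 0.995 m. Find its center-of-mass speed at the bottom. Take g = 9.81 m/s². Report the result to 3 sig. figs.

Here I = 0.3MR², so the shape factor k = I/(MR²) = 0.3.
Pure rolling means v = ωR; then KE = ½Mv² + ½I(v/R)² = ½(1+k)Mv² = (13/20)Mv².
Energy conservation: (13/20)Mv₀² + Mgh = (13/20)Mv², so v² = v₀² + 2gh/(1+k).
v = √(2.71² + 2×9.81×0.995/1.3) = √22.36 ≈ 4.73 m/s.

v ≈ 4.73 m/s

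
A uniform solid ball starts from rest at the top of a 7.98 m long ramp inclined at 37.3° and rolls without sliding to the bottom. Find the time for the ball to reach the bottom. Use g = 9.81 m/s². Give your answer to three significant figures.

t ≈ 1.94 s

With I = (2/5)MR², the ratio k = I/(MR²) is 0.4.
Along the incline Mg sinθ − f = Ma, and torque about the center fR = Iα = kMR²(a/R) gives f = kMa.
Hence a = g sinθ/(1+k) = 9.81×sin37.3°/1.4 = 4.246 m/s².
Starting from rest, L = ½at², so t = √(2L/a) = √(2×7.98/4.246) ≈ 1.94 s.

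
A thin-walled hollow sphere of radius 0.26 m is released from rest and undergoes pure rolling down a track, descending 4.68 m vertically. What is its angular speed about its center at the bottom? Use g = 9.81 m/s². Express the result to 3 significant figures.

ω ≈ 28.5 rad/s

With I = (2/3)MR², the ratio k = I/(MR²) is 2/3.
Since it rolls without slipping, ω = v/R and KE = ½Mv² + ½Iω² = ½(1+k)Mv² = (5/6)Mv².
Energy conservation Mgh = ½(1+k)Mv² gives v = √(2gh/(1+k)) = √(2 × 9.81 × 4.68 / 1.667) = 7.422 m/s.
The angular speed follows from ω = v/R = 7.422/0.26 ≈ 28.5 rad/s.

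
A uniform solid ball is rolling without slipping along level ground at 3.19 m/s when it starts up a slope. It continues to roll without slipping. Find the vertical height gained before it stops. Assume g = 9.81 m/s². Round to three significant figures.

h ≈ 0.726 m

For this body I = (2/5)MR², i.e. k = I/(MR²) = 0.4.
Rolling without slipping gives ω = v/R, so the total kinetic energy is ½Mv² + ½Iω² = ½(1+k)Mv² = (7/10)Mv².
At the top the kinetic energy is zero, so (7/10)Mv₀² = Mgh.
Thus h = (1+k)v₀²/(2g) = 1.4 × 3.19² / (2 × 9.81) ≈ 0.726 m.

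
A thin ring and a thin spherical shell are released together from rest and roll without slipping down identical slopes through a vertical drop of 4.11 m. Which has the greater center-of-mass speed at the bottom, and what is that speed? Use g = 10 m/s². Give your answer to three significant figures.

For rolling without slipping, Mgh = ½(1+k)Mv² where k = I/(MR²), so v = √(2gh/(1+k)).
Thin ring: k = 1, giving v = √(2×10×4.11/2) = 6.411 m/s.
Thin spherical shell: k = 2/3, giving v = √(2×10×4.11/1.667) = 7.023 m/s.
The smaller k wins: the thin spherical shell, at ≈ 7.02 m/s.

the thin spherical shell, at v ≈ 7.02 m/s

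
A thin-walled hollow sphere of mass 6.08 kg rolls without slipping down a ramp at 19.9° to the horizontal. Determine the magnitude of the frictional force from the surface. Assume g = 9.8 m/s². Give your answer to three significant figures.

f ≈ 8.11 N

Here I = (2/3)MR², so the shape factor k = I/(MR²) = 2/3.
Translational: Mg sinθ − f = Ma. Rotational about the CM: fR = Iα = kMRa, so f = kMa.
Combining, a = g sinθ/(1+k) and f = kMa = kMg sinθ/(1+k).
f = (2/3) × 6.08 × 9.8 × sin19.9° / 1.667 ≈ 8.11 N.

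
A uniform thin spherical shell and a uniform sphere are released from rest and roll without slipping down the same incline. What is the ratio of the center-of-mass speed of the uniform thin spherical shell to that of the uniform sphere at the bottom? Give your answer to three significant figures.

Each satisfies Mgh = ½(1+k)Mv² with k = I/(MR²), so v ∝ 1/√(1+k).
For the uniform thin spherical shell k = 2/3; for the uniform sphere k = 0.4.
v₁/v₂ = √((1+k₂)/(1+k₁)) = √(1.4/1.667) ≈ 0.917.

v_ratio ≈ 0.917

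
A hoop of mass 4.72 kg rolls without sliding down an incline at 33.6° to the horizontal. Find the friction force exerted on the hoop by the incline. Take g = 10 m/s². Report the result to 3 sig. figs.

The moment of inertia is MR², giving k ≡ I/(MR²) = 1.
Along the incline Mg sinθ − f = Ma, and torque about the center fR = Iα = kMR²(a/R) gives f = kMa.
Combining, a = g sinθ/(1+k) and f = kMa = kMg sinθ/(1+k).
f = 1 × 4.72 × 10 × sin33.6° / 2 ≈ 13.1 N.

f ≈ 13.1 N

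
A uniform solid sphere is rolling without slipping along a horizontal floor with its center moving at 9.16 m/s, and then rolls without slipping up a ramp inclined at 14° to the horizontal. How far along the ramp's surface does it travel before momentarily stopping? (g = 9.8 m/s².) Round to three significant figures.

d ≈ 24.8 m

For this body I = (2/5)MR², i.e. k = I/(MR²) = 0.4.
The rolling condition ω = v/R makes the rotational term ½I(v/R)² = ½kMv², so KE_total = ½(1+k)Mv² = (7/10)Mv².
Setting this equal to Mgh gives the vertical rise h = (1+k)v₀²/(2g) = 1.4×9.16²/(2×9.8) = 5.993 m.
The distance along the slope is d = h/sinθ = 5.993/sin14° ≈ 24.8 m.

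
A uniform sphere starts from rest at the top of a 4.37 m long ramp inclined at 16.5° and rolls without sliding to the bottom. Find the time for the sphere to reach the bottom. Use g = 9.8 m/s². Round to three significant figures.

With I = (2/5)MR², the ratio k = I/(MR²) is 0.4.
Along the incline Mg sinθ − f = Ma, and torque about the center fR = Iα = kMR²(a/R) gives f = kMa.
Hence a = g sinθ/(1+k) = 9.8×sin16.5°/1.4 = 1.988 m/s².
Starting from rest, L = ½at², so t = √(2L/a) = √(2×4.37/1.988) ≈ 2.10 s.

t ≈ 2.10 s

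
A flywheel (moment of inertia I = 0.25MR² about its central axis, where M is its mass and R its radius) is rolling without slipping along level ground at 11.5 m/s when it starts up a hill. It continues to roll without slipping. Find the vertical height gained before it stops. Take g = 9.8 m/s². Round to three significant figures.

h ≈ 8.43 m

For this body I = 0.25MR², i.e. k = I/(MR²) = 0.25.
Since it rolls without slipping, ω = v/R and KE = ½Mv² + ½Iω² = ½(1+k)Mv² = (5/8)Mv².
All of this converts to potential energy at the highest point: (5/8)Mv₀² = Mgh.
Thus h = (1+k)v₀²/(2g) = 1.25 × 11.5² / (2 × 9.8) ≈ 8.43 m.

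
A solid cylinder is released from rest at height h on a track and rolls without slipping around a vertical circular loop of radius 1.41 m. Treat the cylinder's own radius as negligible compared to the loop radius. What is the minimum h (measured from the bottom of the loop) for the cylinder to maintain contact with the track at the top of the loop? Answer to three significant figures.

h_min ≈ 3.88 m

Here I = (1/2)MR², so the shape factor k = I/(MR²) = 0.5.
At the top, contact is just lost when gravity alone supplies the centripetal force: Mg = Mv_top²/r, i.e. v_top² = gr.
With ω = v/R, the kinetic energy at speed v is ½(1+k)Mv² = (3/4)Mv².
Energy conservation from release (height h) to the top (height 2r): Mgh = Mg(2r) + (3/4)M·gr.
Thus h_min = 2r + (1+k)r/2 = r(2 + 1.5/2) = 1.41 × 2.75 ≈ 3.88 m.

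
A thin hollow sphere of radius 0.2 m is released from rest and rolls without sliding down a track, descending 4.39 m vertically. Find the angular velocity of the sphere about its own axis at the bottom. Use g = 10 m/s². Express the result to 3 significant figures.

ω ≈ 36.3 rad/s

Here I = (2/3)MR², so the shape factor k = I/(MR²) = 2/3.
Since it rolls without slipping, ω = v/R and KE = ½Mv² + ½Iω² = ½(1+k)Mv² = (5/6)Mv².
Energy conservation Mgh = ½(1+k)Mv² gives v = √(2gh/(1+k)) = √(2 × 10 × 4.39 / 1.667) = 7.258 m/s.
The angular speed follows from ω = v/R = 7.258/0.2 ≈ 36.3 rad/s.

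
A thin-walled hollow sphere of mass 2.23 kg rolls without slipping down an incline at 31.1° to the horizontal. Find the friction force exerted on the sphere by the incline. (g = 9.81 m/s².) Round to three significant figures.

f ≈ 4.52 N

Here I = (2/3)MR², so the shape factor k = I/(MR²) = 2/3.
Along the incline Mg sinθ − f = Ma, and torque about the center fR = Iα = kMR²(a/R) gives f = kMa.
Combining, a = g sinθ/(1+k) and f = kMa = kMg sinθ/(1+k).
f = (2/3) × 2.23 × 9.81 × sin31.1° / 1.667 ≈ 4.52 N.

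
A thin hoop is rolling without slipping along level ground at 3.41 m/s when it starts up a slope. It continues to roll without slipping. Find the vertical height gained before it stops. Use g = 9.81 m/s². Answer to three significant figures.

h ≈ 1.19 m

For this body I = MR², i.e. k = I/(MR²) = 1.
The rolling condition ω = v/R makes the rotational term ½I(v/R)² = ½kMv², so KE_total = ½(1+k)Mv² = Mv².
At the top the kinetic energy is zero, so Mv₀² = Mgh.
Thus h = (1+k)v₀²/(2g) = 2 × 3.41² / (2 × 9.81) ≈ 1.19 m.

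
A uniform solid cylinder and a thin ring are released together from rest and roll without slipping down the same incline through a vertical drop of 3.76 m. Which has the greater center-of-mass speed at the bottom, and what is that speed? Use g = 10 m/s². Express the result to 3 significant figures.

the uniform solid cylinder, at v ≈ 7.08 m/s

For rolling without slipping, Mgh = ½(1+k)Mv² where k = I/(MR²), so v = √(2gh/(1+k)).
Uniform solid cylinder: k = 0.5, giving v = √(2×10×3.76/1.5) = 7.08 m/s.
Thin ring: k = 1, giving v = √(2×10×3.76/2) = 6.132 m/s.
The smaller k wins: the uniform solid cylinder, at ≈ 7.08 m/s.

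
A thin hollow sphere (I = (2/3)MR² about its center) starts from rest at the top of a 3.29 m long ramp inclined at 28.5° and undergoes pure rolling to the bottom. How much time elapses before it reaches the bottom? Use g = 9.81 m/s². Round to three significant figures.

Here I = (2/3)MR², so the shape factor k = I/(MR²) = 2/3.
Newton's second law down the slope: Mg sinθ − f = Ma. The torque equation fR = Iα (with α = a/R) gives f = kMa.
Hence a = g sinθ/(1+k) = 9.81×sin28.5°/1.667 = 2.809 m/s².
Starting from rest, L = ½at², so t = √(2L/a) = √(2×3.29/2.809) ≈ 1.53 s.

t ≈ 1.53 s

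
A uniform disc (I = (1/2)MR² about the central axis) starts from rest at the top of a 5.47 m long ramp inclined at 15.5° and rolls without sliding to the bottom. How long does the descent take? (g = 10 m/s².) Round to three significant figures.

Here I = (1/2)MR², so the shape factor k = I/(MR²) = 0.5.
Along the incline Mg sinθ − f = Ma, and torque about the center fR = Iα = kMR²(a/R) gives f = kMa.
Hence a = g sinθ/(1+k) = 10×sin15.5°/1.5 = 1.782 m/s².
Starting from rest, L = ½at², so t = √(2L/a) = √(2×5.47/1.782) ≈ 2.48 s.

t ≈ 2.48 s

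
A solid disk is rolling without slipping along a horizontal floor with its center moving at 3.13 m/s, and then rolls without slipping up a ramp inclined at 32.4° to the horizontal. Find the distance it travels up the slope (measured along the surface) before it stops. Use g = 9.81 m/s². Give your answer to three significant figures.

The moment of inertia is (1/2)MR², giving k ≡ I/(MR²) = 0.5.
Pure rolling means v = ωR; then KE = ½Mv² + ½I(v/R)² = ½(1+k)Mv² = (3/4)Mv².
Setting this equal to Mgh gives the vertical rise h = (1+k)v₀²/(2g) = 1.5×3.13²/(2×9.81) = 0.749 m.
Along the incline, d = h/sinθ = 0.749/sin32.4° ≈ 1.40 m.

d ≈ 1.40 m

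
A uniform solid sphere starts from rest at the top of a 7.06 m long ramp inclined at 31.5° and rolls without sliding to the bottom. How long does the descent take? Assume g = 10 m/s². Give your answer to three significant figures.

t ≈ 1.95 s

The moment of inertia is (2/5)MR², giving k ≡ I/(MR²) = 0.4.
Along the incline Mg sinθ − f = Ma, and torque about the center fR = Iα = kMR²(a/R) gives f = kMa.
Hence a = g sinθ/(1+k) = 10×sin31.5°/1.4 = 3.732 m/s².
Starting from rest, L = ½at², so t = √(2L/a) = √(2×7.06/3.732) ≈ 1.95 s.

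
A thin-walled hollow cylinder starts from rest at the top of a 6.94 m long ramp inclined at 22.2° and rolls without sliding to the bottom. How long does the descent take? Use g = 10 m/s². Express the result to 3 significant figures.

t ≈ 2.71 s

The moment of inertia is MR², giving k ≡ I/(MR²) = 1.
Newton's second law down the slope: Mg sinθ − f = Ma. The torque equation fR = Iα (with α = a/R) gives f = kMa.
Hence a = g sinθ/(1+k) = 10×sin22.2°/2 = 1.889 m/s².
With constant a from rest, t = √(2L/a) = √(2·6.94/1.889) ≈ 2.71 s.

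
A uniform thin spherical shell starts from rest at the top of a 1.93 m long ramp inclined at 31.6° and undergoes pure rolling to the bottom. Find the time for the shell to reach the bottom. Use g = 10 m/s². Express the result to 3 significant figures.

t ≈ 1.11 s

The moment of inertia is (2/3)MR², giving k ≡ I/(MR²) = 2/3.
Translational: Mg sinθ − f = Ma. Rotational about the CM: fR = Iα = kMRa, so f = kMa.
Hence a = g sinθ/(1+k) = 10×sin31.6°/1.667 = 3.144 m/s².
Starting from rest, L = ½at², so t = √(2L/a) = √(2×1.93/3.144) ≈ 1.11 s.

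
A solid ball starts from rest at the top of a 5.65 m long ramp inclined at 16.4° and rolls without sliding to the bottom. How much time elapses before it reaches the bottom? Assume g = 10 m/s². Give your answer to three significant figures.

For this body I = (2/5)MR², i.e. k = I/(MR²) = 0.4.
Translational: Mg sinθ − f = Ma. Rotational about the CM: fR = Iα = kMRa, so f = kMa.
Hence a = g sinθ/(1+k) = 10×sin16.4°/1.4 = 2.017 m/s².
With constant a from rest, t = √(2L/a) = √(2·5.65/2.017) ≈ 2.37 s.

t ≈ 2.37 s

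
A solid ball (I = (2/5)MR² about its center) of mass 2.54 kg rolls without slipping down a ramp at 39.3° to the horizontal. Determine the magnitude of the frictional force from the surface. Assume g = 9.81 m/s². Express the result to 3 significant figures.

For this body I = (2/5)MR², i.e. k = I/(MR²) = 0.4.
Newton's second law down the slope: Mg sinθ − f = Ma. The torque equation fR = Iα (with α = a/R) gives f = kMa.
Combining, a = g sinθ/(1+k) and f = kMa = kMg sinθ/(1+k).
f = 0.4 × 2.54 × 9.81 × sin39.3° / 1.4 ≈ 4.51 N.

f ≈ 4.51 N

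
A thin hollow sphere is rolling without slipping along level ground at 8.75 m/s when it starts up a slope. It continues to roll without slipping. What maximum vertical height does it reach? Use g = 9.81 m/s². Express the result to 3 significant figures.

The moment of inertia is (2/3)MR², giving k ≡ I/(MR²) = 2/3.
Since it rolls without slipping, ω = v/R and KE = ½Mv² + ½Iω² = ½(1+k)Mv² = (5/6)Mv².
All of this converts to potential energy at the highest point: (5/6)Mv₀² = Mgh.
Thus h = (1+k)v₀²/(2g) = 1.667 × 8.75² / (2 × 9.81) ≈ 6.50 m.

h ≈ 6.50 m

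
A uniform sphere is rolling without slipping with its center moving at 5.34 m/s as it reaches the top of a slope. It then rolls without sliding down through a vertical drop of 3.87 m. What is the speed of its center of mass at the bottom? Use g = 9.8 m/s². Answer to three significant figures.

Here I = (2/5)MR², so the shape factor k = I/(MR²) = 0.4.
Rolling without slipping gives ω = v/R, so the total kinetic energy is ½Mv² + ½Iω² = ½(1+k)Mv² = (7/10)Mv².
Conserving energy between top and bottom: (7/10)Mv² = (7/10)Mv₀² + Mgh, hence v² = v₀² + 2gh/(1+k).
v = √(5.34² + 2×9.8×3.87/1.4) = √82.7 ≈ 9.09 m/s.

v ≈ 9.09 m/s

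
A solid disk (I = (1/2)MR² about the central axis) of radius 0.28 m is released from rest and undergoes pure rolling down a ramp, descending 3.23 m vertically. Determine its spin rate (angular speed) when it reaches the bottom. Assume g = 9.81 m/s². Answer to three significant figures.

The moment of inertia is (1/2)MR², giving k ≡ I/(MR²) = 0.5.
The rolling condition ω = v/R makes the rotational term ½I(v/R)² = ½kMv², so KE_total = ½(1+k)Mv² = (3/4)Mv².
Energy conservation Mgh = ½(1+k)Mv² gives v = √(2gh/(1+k)) = √(2 × 9.81 × 3.23 / 1.5) = 6.5 m/s.
Then ω = v/R = 6.5 / 0.28 ≈ 23.2 rad/s.

ω ≈ 23.2 rad/s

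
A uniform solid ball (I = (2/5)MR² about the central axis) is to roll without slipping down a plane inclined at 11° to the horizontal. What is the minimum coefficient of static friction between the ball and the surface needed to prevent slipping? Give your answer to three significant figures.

μ_min ≈ 0.0555

With I = (2/5)MR², the ratio k = I/(MR²) is 0.4.
Along the incline Mg sinθ − f = Ma, and torque about the center fR = Iα = kMR²(a/R) gives f = kMa.
These give a = g sinθ/(1+k) and the required friction f = kMg sinθ/(1+k).
The normal force is N = Mg cosθ, so μ_min = f/N = k tanθ/(1+k).
μ_min = 0.4 × tan11° / 1.4 ≈ 0.0555.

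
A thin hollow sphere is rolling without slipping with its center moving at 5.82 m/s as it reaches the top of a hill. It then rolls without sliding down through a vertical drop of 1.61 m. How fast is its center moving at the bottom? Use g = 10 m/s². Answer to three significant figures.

Here I = (2/3)MR², so the shape factor k = I/(MR²) = 2/3.
Pure rolling means v = ωR; then KE = ½Mv² + ½I(v/R)² = ½(1+k)Mv² = (5/6)Mv².
Conserving energy between top and bottom: (5/6)Mv² = (5/6)Mv₀² + Mgh, hence v² = v₀² + 2gh/(1+k).
v = √(5.82² + 2×10×1.61/1.667) = √53.19 ≈ 7.29 m/s.

v ≈ 7.29 m/s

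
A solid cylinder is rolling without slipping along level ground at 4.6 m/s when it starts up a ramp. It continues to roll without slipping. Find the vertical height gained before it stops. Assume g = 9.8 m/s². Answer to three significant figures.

With I = (1/2)MR², the ratio k = I/(MR²) is 0.5.
The rolling condition ω = v/R makes the rotational term ½I(v/R)² = ½kMv², so KE_total = ½(1+k)Mv² = (3/4)Mv².
All of this converts to potential energy at the highest point: (3/4)Mv₀² = Mgh.
Thus h = (1+k)v₀²/(2g) = 1.5 × 4.6² / (2 × 9.8) ≈ 1.62 m.

h ≈ 1.62 m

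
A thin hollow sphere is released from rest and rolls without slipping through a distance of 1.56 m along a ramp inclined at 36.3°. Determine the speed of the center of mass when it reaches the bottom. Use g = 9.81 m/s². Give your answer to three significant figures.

v ≈ 3.30 m/s

The moment of inertia is (2/3)MR², giving k ≡ I/(MR²) = 2/3.
The rolling condition ω = v/R makes the rotational term ½I(v/R)² = ½kMv², so KE_total = ½(1+k)Mv² = (5/6)Mv².
The vertical drop is h = L sinθ = 1.56 × sin36.3° = 0.9235 m.
Energy conservation: Mgh = (5/6)Mv², so v = √(2gh/(1+k)) = √(2 × 9.81 × 0.9235 / 1.667) ≈ 3.30 m/s.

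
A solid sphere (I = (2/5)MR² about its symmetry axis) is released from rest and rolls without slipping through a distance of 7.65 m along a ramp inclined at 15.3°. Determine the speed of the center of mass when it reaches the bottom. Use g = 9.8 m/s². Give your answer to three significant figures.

v ≈ 5.32 m/s

With I = (2/5)MR², the ratio k = I/(MR²) is 0.4.
Rolling without slipping gives ω = v/R, so the total kinetic energy is ½Mv² + ½Iω² = ½(1+k)Mv² = (7/10)Mv².
The vertical drop is h = L sinθ = 7.65 × sin15.3° = 2.019 m.
Setting Mgh = (7/10)Mv² gives v = √(2gh/(1+k)) = √(2·9.8·2.019/1.4) ≈ 5.32 m/s.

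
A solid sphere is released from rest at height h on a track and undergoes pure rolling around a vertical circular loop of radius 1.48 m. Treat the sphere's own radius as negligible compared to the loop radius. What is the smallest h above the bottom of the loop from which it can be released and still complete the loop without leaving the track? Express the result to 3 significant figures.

h_min ≈ 4.00 m

With I = (2/5)MR², the ratio k = I/(MR²) is 0.4.
At the top, contact is just lost when gravity alone supplies the centripetal force: Mg = Mv_top²/r, i.e. v_top² = gr.
With ω = v/R, the kinetic energy at speed v is ½(1+k)Mv² = (7/10)Mv².
Energy conservation from release (height h) to the top (height 2r): Mgh = Mg(2r) + (7/10)M·gr.
Thus h_min = 2r + (1+k)r/2 = r(2 + 1.4/2) = 1.48 × 2.7 ≈ 4.00 m.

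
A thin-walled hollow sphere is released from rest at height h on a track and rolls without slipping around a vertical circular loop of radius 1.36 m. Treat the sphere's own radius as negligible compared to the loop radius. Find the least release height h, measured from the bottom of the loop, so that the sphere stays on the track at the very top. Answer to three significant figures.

h_min ≈ 3.85 m

With I = (2/3)MR², the ratio k = I/(MR²) is 2/3.
At the top of the loop, the minimum-contact condition is Mg = Mv_top²/r, so v_top² = gr.
With ω = v/R, the kinetic energy at speed v is ½(1+k)Mv² = (5/6)Mv².
Energy conservation from release (height h) to the top (height 2r): Mgh = Mg(2r) + (5/6)M·gr.
Thus h_min = 2r + (1+k)r/2 = r(2 + 1.667/2) = 1.36 × 2.833 ≈ 3.85 m.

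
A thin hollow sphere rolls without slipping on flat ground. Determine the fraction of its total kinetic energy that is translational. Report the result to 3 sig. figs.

fraction ≈ 0.600

The moment of inertia is (2/3)MR², giving k ≡ I/(MR²) = 2/3.
With ω = v/R, KE_trans = ½Mv² and KE_rot = ½Iω² = ½kMv², so KE_total = ½(1+k)Mv².
The translational fraction is therefore 1/(1+k) = 1/1.667 ≈ 0.600.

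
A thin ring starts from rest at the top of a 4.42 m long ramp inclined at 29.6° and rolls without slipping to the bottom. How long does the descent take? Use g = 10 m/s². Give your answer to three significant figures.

Here I = MR², so the shape factor k = I/(MR²) = 1.
Along the incline Mg sinθ − f = Ma, and torque about the center fR = Iα = kMR²(a/R) gives f = kMa.
Hence a = g sinθ/(1+k) = 10×sin29.6°/2 = 2.47 m/s².
Starting from rest, L = ½at², so t = √(2L/a) = √(2×4.42/2.47) ≈ 1.89 s.

t ≈ 1.89 s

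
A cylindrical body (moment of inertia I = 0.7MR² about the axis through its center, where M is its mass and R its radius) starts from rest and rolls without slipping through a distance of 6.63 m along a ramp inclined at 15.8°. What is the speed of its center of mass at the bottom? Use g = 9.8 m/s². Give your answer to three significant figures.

Here I = 0.7MR², so the shape factor k = I/(MR²) = 0.7.
The rolling condition ω = v/R makes the rotational term ½I(v/R)² = ½kMv², so KE_total = ½(1+k)Mv² = (17/20)Mv².
The vertical drop is h = L sinθ = 6.63 × sin15.8° = 1.805 m.
Setting Mgh = (17/20)Mv² gives v = √(2gh/(1+k)) = √(2·9.8·1.805/1.7) ≈ 4.56 m/s.

v ≈ 4.56 m/s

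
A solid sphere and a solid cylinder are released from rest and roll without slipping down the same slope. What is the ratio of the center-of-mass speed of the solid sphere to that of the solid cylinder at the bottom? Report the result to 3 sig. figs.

Each satisfies Mgh = ½(1+k)Mv² with k = I/(MR²), so v ∝ 1/√(1+k).
For the solid sphere k = 0.4; for the solid cylinder k = 0.5.
v₁/v₂ = √((1+k₂)/(1+k₁)) = √(1.5/1.4) ≈ 1.04.

v_ratio ≈ 1.04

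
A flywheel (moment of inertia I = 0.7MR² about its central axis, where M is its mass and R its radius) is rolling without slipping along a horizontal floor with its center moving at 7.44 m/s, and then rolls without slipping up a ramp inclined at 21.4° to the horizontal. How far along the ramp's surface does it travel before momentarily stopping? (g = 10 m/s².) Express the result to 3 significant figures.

The moment of inertia is 0.7MR², giving k ≡ I/(MR²) = 0.7.
Rolling without slipping gives ω = v/R, so the total kinetic energy is ½Mv² + ½Iω² = ½(1+k)Mv² = (17/20)Mv².
Setting this equal to Mgh gives the vertical rise h = (1+k)v₀²/(2g) = 1.7×7.44²/(2×10) = 4.705 m.
Along the incline, d = h/sinθ = 4.705/sin21.4° ≈ 12.9 m.

d ≈ 12.9 m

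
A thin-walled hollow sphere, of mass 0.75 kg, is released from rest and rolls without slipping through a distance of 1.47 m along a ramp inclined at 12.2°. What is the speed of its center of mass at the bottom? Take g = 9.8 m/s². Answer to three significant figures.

v ≈ 1.91 m/s

For this body I = (2/3)MR², i.e. k = I/(MR²) = 2/3.
The rolling condition ω = v/R makes the rotational term ½I(v/R)² = ½kMv², so KE_total = ½(1+k)Mv² = (5/6)Mv².
The vertical drop is h = L sinθ = 1.47 × sin12.2° = 0.3106 m.
Energy conservation: Mgh = (5/6)Mv², so v = √(2gh/(1+k)) = √(2 × 9.8 × 0.3106 / 1.667) ≈ 1.91 m/s.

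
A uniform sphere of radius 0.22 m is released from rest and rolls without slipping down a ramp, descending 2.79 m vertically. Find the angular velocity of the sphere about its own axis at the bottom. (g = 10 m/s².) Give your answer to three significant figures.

ω ≈ 28.7 rad/s

With I = (2/5)MR², the ratio k = I/(MR²) is 0.4.
Rolling without slipping gives ω = v/R, so the total kinetic energy is ½Mv² + ½Iω² = ½(1+k)Mv² = (7/10)Mv².
Energy conservation Mgh = ½(1+k)Mv² gives v = √(2gh/(1+k)) = √(2 × 10 × 2.79 / 1.4) = 6.313 m/s.
Then ω = v/R = 6.313 / 0.22 ≈ 28.7 rad/s.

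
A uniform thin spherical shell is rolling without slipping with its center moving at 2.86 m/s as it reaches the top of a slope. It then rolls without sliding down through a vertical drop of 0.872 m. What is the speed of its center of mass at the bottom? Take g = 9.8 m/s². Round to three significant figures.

Here I = (2/3)MR², so the shape factor k = I/(MR²) = 2/3.
Pure rolling means v = ωR; then KE = ½Mv² + ½I(v/R)² = ½(1+k)Mv² = (5/6)Mv².
Energy conservation: (5/6)Mv₀² + Mgh = (5/6)Mv², so v² = v₀² + 2gh/(1+k).
v = √(2.86² + 2×9.8×0.872/1.667) = √18.43 ≈ 4.29 m/s.

v ≈ 4.29 m/s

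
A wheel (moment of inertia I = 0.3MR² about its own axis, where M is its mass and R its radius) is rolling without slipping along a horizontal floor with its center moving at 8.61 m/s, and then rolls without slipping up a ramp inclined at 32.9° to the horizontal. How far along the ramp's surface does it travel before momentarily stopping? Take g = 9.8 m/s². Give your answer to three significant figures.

d ≈ 9.05 m

With I = 0.3MR², the ratio k = I/(MR²) is 0.3.
Pure rolling means v = ωR; then KE = ½Mv² + ½I(v/R)² = ½(1+k)Mv² = (13/20)Mv².
Setting this equal to Mgh gives the vertical rise h = (1+k)v₀²/(2g) = 1.3×8.61²/(2×9.8) = 4.917 m.
The distance along the slope is d = h/sinθ = 4.917/sin32.9° ≈ 9.05 m.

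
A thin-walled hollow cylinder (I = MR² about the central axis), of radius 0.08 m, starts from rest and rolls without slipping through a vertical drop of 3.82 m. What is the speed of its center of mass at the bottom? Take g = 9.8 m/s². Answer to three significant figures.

v ≈ 6.12 m/s

Here I = MR², so the shape factor k = I/(MR²) = 1.
Since it rolls without slipping, ω = v/R and KE = ½Mv² + ½Iω² = ½(1+k)Mv² = Mv².
Setting Mgh = Mv² gives v = √(2gh/(1+k)) = √(2·9.8·3.82/2) ≈ 6.12 m/s.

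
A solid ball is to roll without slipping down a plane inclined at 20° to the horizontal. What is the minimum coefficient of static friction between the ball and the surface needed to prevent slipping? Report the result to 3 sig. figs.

μ_min ≈ 0.104

For this body I = (2/5)MR², i.e. k = I/(MR²) = 0.4.
Along the incline Mg sinθ − f = Ma, and torque about the center fR = Iα = kMR²(a/R) gives f = kMa.
These give a = g sinθ/(1+k) and the required friction f = kMg sinθ/(1+k).
With N = Mg cosθ, the no-slip condition f ≤ μN gives μ_min = f/N = k tanθ/(1+k).
μ_min = 0.4 × tan20° / 1.4 ≈ 0.104.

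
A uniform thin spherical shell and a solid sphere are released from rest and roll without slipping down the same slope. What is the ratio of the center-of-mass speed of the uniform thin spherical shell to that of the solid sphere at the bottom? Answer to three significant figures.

Each satisfies Mgh = ½(1+k)Mv² with k = I/(MR²), so v ∝ 1/√(1+k).
For the uniform thin spherical shell k = 2/3; for the solid sphere k = 0.4.
v₁/v₂ = √((1+k₂)/(1+k₁)) = √(1.4/1.667) ≈ 0.917.

v_ratio ≈ 0.917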